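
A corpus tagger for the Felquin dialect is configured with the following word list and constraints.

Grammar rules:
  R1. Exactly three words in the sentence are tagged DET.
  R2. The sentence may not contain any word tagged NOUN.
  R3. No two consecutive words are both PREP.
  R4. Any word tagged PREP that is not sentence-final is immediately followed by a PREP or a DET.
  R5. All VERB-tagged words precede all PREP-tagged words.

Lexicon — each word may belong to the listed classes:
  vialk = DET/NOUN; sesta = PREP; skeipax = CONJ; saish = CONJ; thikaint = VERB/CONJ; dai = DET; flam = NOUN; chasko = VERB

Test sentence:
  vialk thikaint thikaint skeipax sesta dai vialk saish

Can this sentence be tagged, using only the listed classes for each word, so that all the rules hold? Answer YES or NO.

Candidates per position — 1:vialk {DET,NOUN}; 2:thikaint {VERB,CONJ}; 3:thikaint {VERB,CONJ}; 4:skeipax {CONJ}; 5:sesta {PREP}; 6:dai {DET}; 7:vialk {DET,NOUN}; 8:saish {CONJ}.
One satisfying assignment: DET CONJ VERB CONJ PREP DET DET CONJ.
Rule-by-rule: rule 1 satisfied; rule 2 satisfied; rule 3 satisfied; rule 4 satisfied; rule 5 satisfied.

YES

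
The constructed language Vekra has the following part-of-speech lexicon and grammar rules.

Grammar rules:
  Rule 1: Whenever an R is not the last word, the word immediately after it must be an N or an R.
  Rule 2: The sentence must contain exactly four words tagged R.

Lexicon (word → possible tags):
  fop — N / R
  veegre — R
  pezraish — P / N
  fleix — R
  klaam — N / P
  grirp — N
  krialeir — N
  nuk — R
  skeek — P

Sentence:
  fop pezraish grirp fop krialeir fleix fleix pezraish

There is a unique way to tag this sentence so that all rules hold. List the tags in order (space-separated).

Candidates per position — 1:fop {N,R}; 2:pezraish {P,N}; 3:grirp {N}; 4:fop {N,R}; 5:krialeir {N}; 6:fleix {R}; 7:fleix {R}; 8:pezraish {P,N}.
Position 1: N is ruled out by rule 2; that leaves R.
Position 2: P is ruled out by rule 1; that leaves N.
Position 4: N is ruled out by rule 2; that leaves R.
Position 8: P is ruled out by rule 1; that leaves N.
The only consistent sequence is: R N N R N R R N.
Rule-by-rule: rule 1 ok; rule 2 ok.

R N N R N R R N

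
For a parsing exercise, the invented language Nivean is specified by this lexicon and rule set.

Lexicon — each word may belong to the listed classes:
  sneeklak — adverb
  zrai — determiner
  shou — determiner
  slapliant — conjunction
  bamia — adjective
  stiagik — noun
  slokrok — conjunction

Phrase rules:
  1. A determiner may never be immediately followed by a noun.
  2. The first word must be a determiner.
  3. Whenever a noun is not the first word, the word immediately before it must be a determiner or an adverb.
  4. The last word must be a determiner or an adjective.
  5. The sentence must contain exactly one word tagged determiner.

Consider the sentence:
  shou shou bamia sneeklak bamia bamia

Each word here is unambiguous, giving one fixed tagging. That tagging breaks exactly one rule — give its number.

5

Fixed tagging: determiner determiner adjective adverb adjective adjective.
Rule check: R1 ✓, R2 ✓, R3 ✓, R4 ✓, R5 ✗.
Only rule 5 fails.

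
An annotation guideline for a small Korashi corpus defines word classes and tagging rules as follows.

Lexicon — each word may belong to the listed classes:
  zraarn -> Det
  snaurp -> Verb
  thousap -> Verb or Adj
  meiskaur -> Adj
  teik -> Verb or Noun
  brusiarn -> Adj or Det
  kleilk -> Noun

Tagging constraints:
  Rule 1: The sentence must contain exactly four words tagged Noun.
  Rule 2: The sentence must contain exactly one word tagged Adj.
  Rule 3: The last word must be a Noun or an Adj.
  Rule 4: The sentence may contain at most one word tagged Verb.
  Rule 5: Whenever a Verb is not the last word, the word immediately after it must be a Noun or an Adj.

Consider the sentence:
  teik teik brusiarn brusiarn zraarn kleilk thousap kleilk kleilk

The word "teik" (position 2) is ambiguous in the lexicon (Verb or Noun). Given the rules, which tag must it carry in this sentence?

Noun

Candidates per position — 1:teik {Verb,Noun}; 2:teik {Verb,Noun}; 3:brusiarn {Adj,Det}; 4:brusiarn {Adj,Det}; 5:zraarn {Det}; 6:kleilk {Noun}; 7:thousap {Verb,Adj}; 8:kleilk {Noun}; 9:kleilk {Noun}.
Position 2: the remaining choice is settled jointly with positions 1, 3, 4, 7 — only Noun at position 2 is part of a tagging that satisfies every rule.
The only consistent sequence is: Verb Noun Det Det Det Noun Adj Noun Noun.
Rule-by-rule: rule 1 satisfied; rule 2 satisfied; rule 3 satisfied; rule 4 satisfied; rule 5 satisfied.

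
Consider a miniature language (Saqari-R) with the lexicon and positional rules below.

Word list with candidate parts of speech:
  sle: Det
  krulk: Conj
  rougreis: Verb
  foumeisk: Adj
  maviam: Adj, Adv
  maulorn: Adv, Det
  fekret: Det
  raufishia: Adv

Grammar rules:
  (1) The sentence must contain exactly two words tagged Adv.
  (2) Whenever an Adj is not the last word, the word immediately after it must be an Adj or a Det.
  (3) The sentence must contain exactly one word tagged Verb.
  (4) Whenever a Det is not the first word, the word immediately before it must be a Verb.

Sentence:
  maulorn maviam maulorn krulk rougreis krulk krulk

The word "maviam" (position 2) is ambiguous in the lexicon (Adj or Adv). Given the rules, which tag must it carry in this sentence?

Adv

Candidates per position — 1:maulorn {Adv,Det}; 2:maviam {Adj,Adv}; 3:maulorn {Adv,Det}; 4:krulk {Conj}; 5:rougreis {Verb}; 6:krulk {Conj}; 7:krulk {Conj}.
Position 3: tagging it Det would leave rule 4 unsatisfiable, so it must be Adv.
Position 2: tagging it Adj would leave rule 2 unsatisfiable, so it must be Adv.
Position 1: tagging it Adv would leave rule 1 unsatisfiable, so it must be Det.
That leaves exactly one tagging: Det Adv Adv Conj Verb Conj Conj.
Verifying each rule — rule 1 ✓; rule 2 ✓; rule 3 ✓; rule 4 ✓.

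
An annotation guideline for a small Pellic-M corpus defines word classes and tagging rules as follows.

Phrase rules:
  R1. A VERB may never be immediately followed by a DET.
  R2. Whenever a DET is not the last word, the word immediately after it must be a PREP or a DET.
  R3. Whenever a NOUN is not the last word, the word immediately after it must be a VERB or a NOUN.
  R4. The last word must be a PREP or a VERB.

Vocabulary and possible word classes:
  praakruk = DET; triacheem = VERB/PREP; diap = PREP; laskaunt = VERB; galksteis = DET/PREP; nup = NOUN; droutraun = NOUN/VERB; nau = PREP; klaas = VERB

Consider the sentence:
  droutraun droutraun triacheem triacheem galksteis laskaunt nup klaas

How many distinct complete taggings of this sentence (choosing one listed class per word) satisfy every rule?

12

Candidates per position — 1:droutraun {NOUN,VERB}; 2:droutraun {NOUN,VERB}; 3:triacheem {VERB,PREP}; 4:triacheem {VERB,PREP}; 5:galksteis {DET,PREP}; 6:laskaunt {VERB}; 7:nup {NOUN}; 8:klaas {VERB}.
There are 32 candidate sequences in total.
Checking each against the rules leaves 12 sequences.
Count = 12.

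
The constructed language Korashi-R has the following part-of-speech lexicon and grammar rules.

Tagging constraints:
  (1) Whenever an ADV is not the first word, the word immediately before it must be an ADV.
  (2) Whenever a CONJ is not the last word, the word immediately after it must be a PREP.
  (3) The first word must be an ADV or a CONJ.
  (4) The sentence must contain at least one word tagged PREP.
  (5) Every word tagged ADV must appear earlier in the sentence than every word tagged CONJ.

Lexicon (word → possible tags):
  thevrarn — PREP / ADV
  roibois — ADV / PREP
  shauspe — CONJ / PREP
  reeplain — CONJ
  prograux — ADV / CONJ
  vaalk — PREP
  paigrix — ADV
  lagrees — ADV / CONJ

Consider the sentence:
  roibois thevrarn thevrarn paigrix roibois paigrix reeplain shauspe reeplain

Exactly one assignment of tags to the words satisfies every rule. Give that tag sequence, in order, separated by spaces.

ADV ADV ADV ADV ADV ADV CONJ PREP CONJ

Candidates per position — 1:roibois {ADV,PREP}; 2:thevrarn {PREP,ADV}; 3:thevrarn {PREP,ADV}; 4:paigrix {ADV}; 5:roibois {ADV,PREP}; 6:paigrix {ADV}; 7:reeplain {CONJ}; 8:shauspe {CONJ,PREP}; 9:reeplain {CONJ}.
Word 1 cannot be PREP — rule 1 would then fail for every completion. It is ADV.
Word 2 cannot be PREP — rule 1 would then fail for every completion. It is ADV.
Word 3 cannot be PREP — rule 1 would then fail for every completion. It is ADV.
Word 5 cannot be PREP — rule 1 would then fail for every completion. It is ADV.
Word 8 cannot be CONJ — rule 2 would then fail for every completion. It is PREP.
So the tagging must be: ADV ADV ADV ADV ADV ADV CONJ PREP CONJ.
Checking: rule 1 ok; rule 2 ok; rule 3 ok; rule 4 ok; rule 5 ok.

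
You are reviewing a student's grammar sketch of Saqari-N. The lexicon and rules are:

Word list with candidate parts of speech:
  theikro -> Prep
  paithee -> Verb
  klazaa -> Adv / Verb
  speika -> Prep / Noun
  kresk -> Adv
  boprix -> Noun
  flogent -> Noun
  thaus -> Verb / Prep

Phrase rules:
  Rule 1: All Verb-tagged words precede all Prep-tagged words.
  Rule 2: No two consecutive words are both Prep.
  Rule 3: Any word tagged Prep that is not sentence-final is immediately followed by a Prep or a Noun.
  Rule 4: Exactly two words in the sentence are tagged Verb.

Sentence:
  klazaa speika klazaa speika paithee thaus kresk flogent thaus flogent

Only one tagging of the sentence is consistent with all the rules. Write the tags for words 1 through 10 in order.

Adv Noun Adv Noun Verb Verb Adv Noun Prep Noun

Candidates per position — 1:klazaa {Adv,Verb}; 2:speika {Prep,Noun}; 3:klazaa {Adv,Verb}; 4:speika {Prep,Noun}; 5:paithee {Verb}; 6:thaus {Verb,Prep}; 7:kresk {Adv}; 8:flogent {Noun}; 9:thaus {Verb,Prep}; 10:flogent {Noun}.
If word 2 were Prep, no tagging could satisfy rule 1; so word 2 is Noun.
If word 4 were Prep, no tagging could satisfy rule 1; so word 4 is Noun.
If word 6 were Prep, no tagging could satisfy rule 3; so word 6 is Verb.
If word 9 were Verb, no tagging could satisfy rule 4; so word 9 is Prep.
If word 1 were Verb, no tagging could satisfy rule 4; so word 1 is Adv.
If word 3 were Verb, no tagging could satisfy rule 4; so word 3 is Adv.
The only consistent sequence is: Adv Noun Adv Noun Verb Verb Adv Noun Prep Noun.
Verifying each rule — rule 1 ok; rule 2 ok; rule 3 ok; rule 4 ok.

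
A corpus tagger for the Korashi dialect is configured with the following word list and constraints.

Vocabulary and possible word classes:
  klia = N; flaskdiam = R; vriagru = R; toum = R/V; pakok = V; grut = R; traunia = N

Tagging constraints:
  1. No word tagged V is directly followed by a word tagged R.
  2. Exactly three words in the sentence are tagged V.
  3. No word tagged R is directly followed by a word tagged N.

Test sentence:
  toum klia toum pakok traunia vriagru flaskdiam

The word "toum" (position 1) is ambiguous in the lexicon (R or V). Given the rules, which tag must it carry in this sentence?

Candidates per position — 1:toum {R,V}; 2:klia {N}; 3:toum {R,V}; 4:pakok {V}; 5:traunia {N}; 6:vriagru {R}; 7:flaskdiam {R}.
Position 1: R is ruled out by rule 2; that leaves V.
Position 3: R is ruled out by rule 2; that leaves V.
The only consistent sequence is: V N V V N R R.
Check: rule 1 ok; rule 2 ok; rule 3 ok.

V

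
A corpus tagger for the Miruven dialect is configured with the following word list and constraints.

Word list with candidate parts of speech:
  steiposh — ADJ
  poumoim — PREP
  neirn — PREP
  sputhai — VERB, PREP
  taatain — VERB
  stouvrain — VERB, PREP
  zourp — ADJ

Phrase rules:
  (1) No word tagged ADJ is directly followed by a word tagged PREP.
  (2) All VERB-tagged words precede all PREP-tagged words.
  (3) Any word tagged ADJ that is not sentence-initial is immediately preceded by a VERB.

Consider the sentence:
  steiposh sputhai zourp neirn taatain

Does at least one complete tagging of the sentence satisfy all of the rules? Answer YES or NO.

NO

Candidates per position — 1:steiposh {ADJ}; 2:sputhai {VERB,PREP}; 3:zourp {ADJ}; 4:neirn {PREP}; 5:taatain {VERB}.
Rule 1 cannot be satisfied by any choice of tags from the lexicon.
So there is no consistent tagging.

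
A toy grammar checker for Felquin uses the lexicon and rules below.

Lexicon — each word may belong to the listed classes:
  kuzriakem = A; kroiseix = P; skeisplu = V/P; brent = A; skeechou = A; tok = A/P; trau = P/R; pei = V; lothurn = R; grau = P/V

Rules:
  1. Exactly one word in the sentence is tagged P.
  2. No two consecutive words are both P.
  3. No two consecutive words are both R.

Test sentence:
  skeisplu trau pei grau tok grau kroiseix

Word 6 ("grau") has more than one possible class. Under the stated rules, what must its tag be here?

V

Candidates per position — 1:skeisplu {V,P}; 2:trau {P,R}; 3:pei {V}; 4:grau {P,V}; 5:tok {A,P}; 6:grau {P,V}; 7:kroiseix {P}.
Position 1: P is ruled out by rule 1; that leaves V.
Position 2: P is ruled out by rule 1; that leaves R.
Position 4: P is ruled out by rule 1; that leaves V.
Position 5: P is ruled out by rule 1; that leaves A.
Position 6: P is ruled out by rule 1; that leaves V.
The unique satisfying tagging is: V R V V A V P.
Checking: rule 1 satisfied; rule 2 satisfied; rule 3 satisfied.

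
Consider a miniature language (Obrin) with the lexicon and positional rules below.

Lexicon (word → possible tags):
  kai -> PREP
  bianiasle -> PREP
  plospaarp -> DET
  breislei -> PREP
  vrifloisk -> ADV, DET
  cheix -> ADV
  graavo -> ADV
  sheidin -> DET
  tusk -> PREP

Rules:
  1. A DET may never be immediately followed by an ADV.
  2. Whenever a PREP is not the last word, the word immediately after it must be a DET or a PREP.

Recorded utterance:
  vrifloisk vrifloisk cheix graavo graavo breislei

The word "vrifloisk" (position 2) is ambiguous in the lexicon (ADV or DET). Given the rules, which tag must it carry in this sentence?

Candidates per position — 1:vrifloisk {ADV,DET}; 2:vrifloisk {ADV,DET}; 3:cheix {ADV}; 4:graavo {ADV}; 5:graavo {ADV}; 6:breislei {PREP}.
If word 1 were DET, no tagging could satisfy rule 1; so word 1 is ADV.
If word 2 were DET, no tagging could satisfy rule 1; so word 2 is ADV.
The only consistent sequence is: ADV ADV ADV ADV ADV PREP.
Verifying each rule — rule 1 ok; rule 2 ok.

ADV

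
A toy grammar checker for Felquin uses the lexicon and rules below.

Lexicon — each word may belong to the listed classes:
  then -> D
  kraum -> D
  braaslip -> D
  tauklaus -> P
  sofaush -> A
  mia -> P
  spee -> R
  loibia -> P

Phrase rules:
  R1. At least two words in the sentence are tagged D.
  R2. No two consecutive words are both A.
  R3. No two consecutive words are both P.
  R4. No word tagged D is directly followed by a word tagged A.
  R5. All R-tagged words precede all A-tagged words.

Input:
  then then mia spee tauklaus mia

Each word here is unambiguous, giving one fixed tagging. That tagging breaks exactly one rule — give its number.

3

Fixed tagging: D D P R P P.
Applying the rules: R1 holds, R2 holds, R3 violated, R4 holds, R5 holds.
Only rule 3 fails.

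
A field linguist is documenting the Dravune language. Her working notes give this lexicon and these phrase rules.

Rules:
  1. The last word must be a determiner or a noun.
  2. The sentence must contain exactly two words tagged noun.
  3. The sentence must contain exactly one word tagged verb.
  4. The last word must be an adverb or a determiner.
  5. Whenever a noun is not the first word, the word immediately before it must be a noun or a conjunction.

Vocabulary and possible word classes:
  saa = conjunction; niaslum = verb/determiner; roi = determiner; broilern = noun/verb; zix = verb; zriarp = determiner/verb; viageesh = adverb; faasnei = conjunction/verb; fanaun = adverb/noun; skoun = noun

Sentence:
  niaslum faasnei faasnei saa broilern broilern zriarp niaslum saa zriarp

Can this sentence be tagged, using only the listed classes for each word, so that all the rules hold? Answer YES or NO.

YES

Candidates per position — 1:niaslum {verb,determiner}; 2:faasnei {conjunction,verb}; 3:faasnei {conjunction,verb}; 4:saa {conjunction}; 5:broilern {noun,verb}; 6:broilern {noun,verb}; 7:zriarp {determiner,verb}; 8:niaslum {verb,determiner}; 9:saa {conjunction}; 10:zriarp {determiner,verb}.
One satisfying assignment: determiner conjunction conjunction conjunction noun noun determiner verb conjunction determiner.
Rule-by-rule: rule 1 ok; rule 2 ok; rule 3 ok; rule 4 ok; rule 5 ok.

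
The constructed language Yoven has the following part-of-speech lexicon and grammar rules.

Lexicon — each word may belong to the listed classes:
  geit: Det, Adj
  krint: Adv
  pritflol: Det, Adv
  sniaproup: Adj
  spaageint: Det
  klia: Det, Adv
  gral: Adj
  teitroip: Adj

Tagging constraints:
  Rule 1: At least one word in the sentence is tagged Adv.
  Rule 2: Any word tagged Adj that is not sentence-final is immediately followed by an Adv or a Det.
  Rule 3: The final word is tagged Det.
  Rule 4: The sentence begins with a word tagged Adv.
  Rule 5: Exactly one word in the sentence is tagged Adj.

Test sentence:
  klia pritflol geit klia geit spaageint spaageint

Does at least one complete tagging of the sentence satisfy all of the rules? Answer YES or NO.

Candidates per position — 1:klia {Det,Adv}; 2:pritflol {Det,Adv}; 3:geit {Det,Adj}; 4:klia {Det,Adv}; 5:geit {Det,Adj}; 6:spaageint {Det}; 7:spaageint {Det}.
One satisfying assignment: Adv Adv Det Det Adj Det Det.
Rule-by-rule: rule 1 holds; rule 2 holds; rule 3 holds; rule 4 holds; rule 5 holds.

YES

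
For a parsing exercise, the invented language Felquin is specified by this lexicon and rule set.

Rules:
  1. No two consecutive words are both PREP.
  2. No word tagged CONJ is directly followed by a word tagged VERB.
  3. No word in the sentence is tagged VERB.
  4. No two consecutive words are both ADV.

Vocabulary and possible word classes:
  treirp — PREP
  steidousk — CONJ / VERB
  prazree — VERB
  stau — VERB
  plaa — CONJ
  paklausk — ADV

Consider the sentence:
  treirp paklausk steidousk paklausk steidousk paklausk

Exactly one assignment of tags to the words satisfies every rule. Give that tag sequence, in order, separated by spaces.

Candidates per position — 1:treirp {PREP}; 2:paklausk {ADV}; 3:steidousk {CONJ,VERB}; 4:paklausk {ADV}; 5:steidousk {CONJ,VERB}; 6:paklausk {ADV}.
At position 3, choosing VERB makes rule 3 impossible to satisfy; hence CONJ.
At position 5, choosing VERB makes rule 3 impossible to satisfy; hence CONJ.
The unique satisfying tagging is: PREP ADV CONJ ADV CONJ ADV.
Verifying each rule — rule 1 ✓; rule 2 ✓; rule 3 ✓; rule 4 ✓.

PREP ADV CONJ ADV CONJ ADV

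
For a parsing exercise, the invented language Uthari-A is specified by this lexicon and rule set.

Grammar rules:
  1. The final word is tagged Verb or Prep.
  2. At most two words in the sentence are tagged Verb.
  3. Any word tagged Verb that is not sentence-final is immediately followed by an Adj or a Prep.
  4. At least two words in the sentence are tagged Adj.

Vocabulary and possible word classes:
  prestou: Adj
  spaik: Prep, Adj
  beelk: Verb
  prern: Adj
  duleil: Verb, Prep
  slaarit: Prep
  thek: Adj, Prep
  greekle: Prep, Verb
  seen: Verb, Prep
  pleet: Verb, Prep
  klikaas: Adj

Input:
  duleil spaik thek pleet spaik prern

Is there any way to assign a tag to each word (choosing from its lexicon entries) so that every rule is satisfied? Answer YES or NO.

NO

Candidates per position — 1:duleil {Verb,Prep}; 2:spaik {Prep,Adj}; 3:thek {Adj,Prep}; 4:pleet {Verb,Prep}; 5:spaik {Prep,Adj}; 6:prern {Adj}.
Rule 1 cannot be satisfied by any choice of tags from the lexicon.
So there is no consistent tagging.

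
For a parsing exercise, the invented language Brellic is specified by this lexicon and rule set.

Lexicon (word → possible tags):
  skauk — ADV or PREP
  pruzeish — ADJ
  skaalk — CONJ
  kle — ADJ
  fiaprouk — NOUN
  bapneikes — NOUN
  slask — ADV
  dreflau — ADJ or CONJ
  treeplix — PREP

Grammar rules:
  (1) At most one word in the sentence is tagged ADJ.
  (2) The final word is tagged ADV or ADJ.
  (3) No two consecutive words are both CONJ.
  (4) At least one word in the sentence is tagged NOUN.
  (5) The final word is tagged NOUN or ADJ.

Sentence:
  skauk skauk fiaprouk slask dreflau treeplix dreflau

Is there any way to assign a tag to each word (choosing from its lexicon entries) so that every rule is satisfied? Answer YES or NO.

Candidates per position — 1:skauk {ADV,PREP}; 2:skauk {ADV,PREP}; 3:fiaprouk {NOUN}; 4:slask {ADV}; 5:dreflau {ADJ,CONJ}; 6:treeplix {PREP}; 7:dreflau {ADJ,CONJ}.
One satisfying assignment: PREP PREP NOUN ADV CONJ PREP ADJ.
Verifying each rule — rule 1 ok; rule 2 ok; rule 3 ok; rule 4 ok; rule 5 ok.

YES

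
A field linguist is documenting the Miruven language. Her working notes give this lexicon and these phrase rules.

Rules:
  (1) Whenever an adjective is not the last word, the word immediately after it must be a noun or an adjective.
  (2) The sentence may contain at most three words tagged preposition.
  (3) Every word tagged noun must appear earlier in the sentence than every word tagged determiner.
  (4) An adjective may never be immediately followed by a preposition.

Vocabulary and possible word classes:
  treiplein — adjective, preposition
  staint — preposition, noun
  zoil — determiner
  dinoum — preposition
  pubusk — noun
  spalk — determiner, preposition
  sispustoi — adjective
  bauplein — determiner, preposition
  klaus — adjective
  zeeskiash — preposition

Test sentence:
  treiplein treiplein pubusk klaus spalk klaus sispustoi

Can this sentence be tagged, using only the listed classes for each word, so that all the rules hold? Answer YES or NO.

Candidates per position — 1:treiplein {adjective,preposition}; 2:treiplein {adjective,preposition}; 3:pubusk {noun}; 4:klaus {adjective}; 5:spalk {determiner,preposition}; 6:klaus {adjective}; 7:sispustoi {adjective}.
Rule 1 cannot be satisfied by any choice of tags from the lexicon.
So there is no consistent tagging.

NO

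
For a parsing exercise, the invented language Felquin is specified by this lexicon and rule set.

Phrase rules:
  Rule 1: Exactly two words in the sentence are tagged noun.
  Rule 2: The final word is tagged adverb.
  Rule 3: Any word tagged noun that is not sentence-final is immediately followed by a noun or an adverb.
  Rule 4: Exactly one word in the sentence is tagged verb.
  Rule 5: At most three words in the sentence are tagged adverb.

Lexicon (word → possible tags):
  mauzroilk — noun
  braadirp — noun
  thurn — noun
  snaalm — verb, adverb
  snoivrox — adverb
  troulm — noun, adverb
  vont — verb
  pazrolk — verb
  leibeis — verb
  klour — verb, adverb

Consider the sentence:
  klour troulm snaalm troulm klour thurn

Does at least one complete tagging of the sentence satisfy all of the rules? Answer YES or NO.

NO

Candidates per position — 1:klour {verb,adverb}; 2:troulm {noun,adverb}; 3:snaalm {verb,adverb}; 4:troulm {noun,adverb}; 5:klour {verb,adverb}; 6:thurn {noun}.
Rule 2 cannot be satisfied by any choice of tags from the lexicon.
So there is no consistent tagging.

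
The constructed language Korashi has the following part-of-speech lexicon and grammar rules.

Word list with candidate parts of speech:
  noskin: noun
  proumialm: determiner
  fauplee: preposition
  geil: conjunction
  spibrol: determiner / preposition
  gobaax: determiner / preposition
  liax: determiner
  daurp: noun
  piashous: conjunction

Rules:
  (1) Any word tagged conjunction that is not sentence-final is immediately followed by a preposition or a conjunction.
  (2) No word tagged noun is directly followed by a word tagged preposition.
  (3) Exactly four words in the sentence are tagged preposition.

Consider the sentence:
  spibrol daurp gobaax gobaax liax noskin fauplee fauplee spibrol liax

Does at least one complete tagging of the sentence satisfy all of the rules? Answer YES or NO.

NO

Candidates per position — 1:spibrol {determiner,preposition}; 2:daurp {noun}; 3:gobaax {determiner,preposition}; 4:gobaax {determiner,preposition}; 5:liax {determiner}; 6:noskin {noun}; 7:fauplee {preposition}; 8:fauplee {preposition}; 9:spibrol {determiner,preposition}; 10:liax {determiner}.
Rule 2 cannot be satisfied by any choice of tags from the lexicon.
So there is no consistent tagging.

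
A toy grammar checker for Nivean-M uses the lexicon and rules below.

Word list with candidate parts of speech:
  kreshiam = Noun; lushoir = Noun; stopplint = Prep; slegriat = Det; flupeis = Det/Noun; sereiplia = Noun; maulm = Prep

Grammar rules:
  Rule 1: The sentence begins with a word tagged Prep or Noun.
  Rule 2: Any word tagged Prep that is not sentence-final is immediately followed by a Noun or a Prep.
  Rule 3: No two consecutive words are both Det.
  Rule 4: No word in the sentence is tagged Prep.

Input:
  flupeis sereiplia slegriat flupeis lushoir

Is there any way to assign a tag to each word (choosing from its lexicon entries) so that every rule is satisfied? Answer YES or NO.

YES

Candidates per position — 1:flupeis {Det,Noun}; 2:sereiplia {Noun}; 3:slegriat {Det}; 4:flupeis {Det,Noun}; 5:lushoir {Noun}.
One satisfying assignment: Noun Noun Det Noun Noun.
Check: rule 1 satisfied; rule 2 satisfied; rule 3 satisfied; rule 4 satisfied.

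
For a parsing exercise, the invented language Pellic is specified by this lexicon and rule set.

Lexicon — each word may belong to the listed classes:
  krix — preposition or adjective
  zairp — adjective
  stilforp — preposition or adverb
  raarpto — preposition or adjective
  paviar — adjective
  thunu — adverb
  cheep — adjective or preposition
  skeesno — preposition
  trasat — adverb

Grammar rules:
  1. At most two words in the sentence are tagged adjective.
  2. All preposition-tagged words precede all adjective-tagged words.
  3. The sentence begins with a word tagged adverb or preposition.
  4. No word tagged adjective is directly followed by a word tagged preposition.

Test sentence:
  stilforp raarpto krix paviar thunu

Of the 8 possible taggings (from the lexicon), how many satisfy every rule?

4

Candidates per position — 1:stilforp {preposition,adverb}; 2:raarpto {preposition,adjective}; 3:krix {preposition,adjective}; 4:paviar {adjective}; 5:thunu {adverb}.
There are 8 candidate sequences in total.
The sequences that satisfy every rule: preposition preposition preposition adjective adverb; preposition preposition adjective adjective adverb; adverb preposition preposition adjective adverb; adverb preposition adjective adjective adverb.
Count = 4.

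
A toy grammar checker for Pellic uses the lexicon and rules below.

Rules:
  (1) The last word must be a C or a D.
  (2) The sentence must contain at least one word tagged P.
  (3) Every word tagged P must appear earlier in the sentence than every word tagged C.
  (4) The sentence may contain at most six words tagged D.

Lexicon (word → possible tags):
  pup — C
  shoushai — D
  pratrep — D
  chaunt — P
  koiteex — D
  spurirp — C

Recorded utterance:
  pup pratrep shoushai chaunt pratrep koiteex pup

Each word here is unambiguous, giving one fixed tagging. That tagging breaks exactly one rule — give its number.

3

Fixed tagging: C D D P D D C.
Rule check: R1 ok, R2 ok, R3 fails, R4 ok.
Only rule 3 fails.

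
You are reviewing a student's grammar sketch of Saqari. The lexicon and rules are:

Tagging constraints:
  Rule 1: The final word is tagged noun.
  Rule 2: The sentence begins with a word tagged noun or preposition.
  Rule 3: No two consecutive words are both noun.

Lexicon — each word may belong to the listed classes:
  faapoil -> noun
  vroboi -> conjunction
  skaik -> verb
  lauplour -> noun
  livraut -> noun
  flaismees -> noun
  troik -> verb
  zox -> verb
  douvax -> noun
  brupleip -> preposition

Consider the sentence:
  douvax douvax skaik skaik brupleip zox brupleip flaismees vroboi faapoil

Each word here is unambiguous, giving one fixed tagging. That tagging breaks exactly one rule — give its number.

Fixed tagging: noun noun verb verb preposition verb preposition noun conjunction noun.
Applying the rules: R1 pass, R2 pass, R3 fail.
Only rule 3 fails.

3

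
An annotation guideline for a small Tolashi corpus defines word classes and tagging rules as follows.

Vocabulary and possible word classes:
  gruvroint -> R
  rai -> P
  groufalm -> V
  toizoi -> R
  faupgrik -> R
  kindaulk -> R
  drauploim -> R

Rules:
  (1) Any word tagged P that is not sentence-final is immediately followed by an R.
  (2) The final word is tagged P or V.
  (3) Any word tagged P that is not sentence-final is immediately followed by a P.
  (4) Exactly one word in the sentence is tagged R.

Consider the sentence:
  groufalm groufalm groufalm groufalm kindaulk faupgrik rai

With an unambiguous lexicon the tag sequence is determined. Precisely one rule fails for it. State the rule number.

Fixed tagging: V V V V R R P.
Applying the rules: R1 pass, R2 pass, R3 pass, R4 fail.
Only rule 4 fails.

4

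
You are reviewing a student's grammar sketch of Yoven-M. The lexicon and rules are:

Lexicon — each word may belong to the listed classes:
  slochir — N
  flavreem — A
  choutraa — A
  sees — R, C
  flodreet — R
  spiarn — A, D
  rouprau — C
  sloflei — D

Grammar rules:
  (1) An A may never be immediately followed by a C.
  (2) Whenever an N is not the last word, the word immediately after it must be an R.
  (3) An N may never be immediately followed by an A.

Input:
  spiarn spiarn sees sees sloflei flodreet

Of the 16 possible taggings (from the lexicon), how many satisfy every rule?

Candidates per position — 1:spiarn {A,D}; 2:spiarn {A,D}; 3:sees {R,C}; 4:sees {R,C}; 5:sloflei {D}; 6:flodreet {R}.
There are 16 candidate sequences in total.
Checking each against the rules leaves 12 sequences.
Count = 12.

12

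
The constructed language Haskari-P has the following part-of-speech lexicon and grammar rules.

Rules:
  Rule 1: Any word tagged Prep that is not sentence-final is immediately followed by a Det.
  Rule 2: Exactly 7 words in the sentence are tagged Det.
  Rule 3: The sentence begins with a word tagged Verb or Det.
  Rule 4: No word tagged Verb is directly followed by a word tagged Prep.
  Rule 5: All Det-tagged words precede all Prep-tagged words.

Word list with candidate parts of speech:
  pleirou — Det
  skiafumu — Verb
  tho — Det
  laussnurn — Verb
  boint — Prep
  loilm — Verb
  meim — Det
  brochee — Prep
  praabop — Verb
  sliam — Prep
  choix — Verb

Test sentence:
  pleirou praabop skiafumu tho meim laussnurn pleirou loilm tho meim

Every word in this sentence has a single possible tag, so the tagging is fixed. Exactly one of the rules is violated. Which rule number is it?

Fixed tagging: Det Verb Verb Det Det Verb Det Verb Det Det.
Checking each rule: R1 holds, R2 violated, R3 holds, R4 holds, R5 holds.
Only rule 2 fails.

2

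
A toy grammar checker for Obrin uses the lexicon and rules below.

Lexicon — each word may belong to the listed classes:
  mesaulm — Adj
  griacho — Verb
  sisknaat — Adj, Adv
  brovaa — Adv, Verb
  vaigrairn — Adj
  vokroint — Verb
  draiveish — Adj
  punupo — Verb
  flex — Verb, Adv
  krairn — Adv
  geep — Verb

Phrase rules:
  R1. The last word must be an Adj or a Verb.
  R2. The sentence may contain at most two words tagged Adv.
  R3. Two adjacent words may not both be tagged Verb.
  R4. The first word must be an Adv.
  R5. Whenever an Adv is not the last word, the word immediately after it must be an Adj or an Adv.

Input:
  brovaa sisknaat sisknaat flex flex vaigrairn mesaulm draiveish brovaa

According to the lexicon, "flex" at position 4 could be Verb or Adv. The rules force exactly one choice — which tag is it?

Verb

Candidates per position — 1:brovaa {Adv,Verb}; 2:sisknaat {Adj,Adv}; 3:sisknaat {Adj,Adv}; 4:flex {Verb,Adv}; 5:flex {Verb,Adv}; 6:vaigrairn {Adj}; 7:mesaulm {Adj}; 8:draiveish {Adj}; 9:brovaa {Adv,Verb}.
Position 1: Verb is ruled out by rule 4; that leaves Adv.
Position 9: Adv is ruled out by rule 1; that leaves Verb.
Position 4: the remaining choice is settled jointly with positions 2, 3, 5 — only Verb at position 4 is part of a tagging that satisfies every rule.
The only consistent sequence is: Adv Adj Adj Verb Adv Adj Adj Adj Verb.
Verifying each rule — rule 1 ✓; rule 2 ✓; rule 3 ✓; rule 4 ✓; rule 5 ✓.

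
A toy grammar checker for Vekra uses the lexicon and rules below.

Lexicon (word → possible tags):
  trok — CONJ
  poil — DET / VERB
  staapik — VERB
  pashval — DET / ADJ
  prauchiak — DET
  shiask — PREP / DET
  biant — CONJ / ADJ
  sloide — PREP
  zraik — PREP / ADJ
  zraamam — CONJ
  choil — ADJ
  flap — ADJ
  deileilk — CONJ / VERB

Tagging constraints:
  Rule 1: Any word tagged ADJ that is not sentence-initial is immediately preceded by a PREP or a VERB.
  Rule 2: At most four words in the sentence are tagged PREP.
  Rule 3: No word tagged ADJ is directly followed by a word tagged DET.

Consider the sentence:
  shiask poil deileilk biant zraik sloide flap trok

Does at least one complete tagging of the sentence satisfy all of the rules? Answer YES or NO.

YES

Candidates per position — 1:shiask {PREP,DET}; 2:poil {DET,VERB}; 3:deileilk {CONJ,VERB}; 4:biant {CONJ,ADJ}; 5:zraik {PREP,ADJ}; 6:sloide {PREP}; 7:flap {ADJ}; 8:trok {CONJ}.
One satisfying assignment: PREP VERB VERB ADJ PREP PREP ADJ CONJ.
Check: rule 1 satisfied; rule 2 satisfied; rule 3 satisfied.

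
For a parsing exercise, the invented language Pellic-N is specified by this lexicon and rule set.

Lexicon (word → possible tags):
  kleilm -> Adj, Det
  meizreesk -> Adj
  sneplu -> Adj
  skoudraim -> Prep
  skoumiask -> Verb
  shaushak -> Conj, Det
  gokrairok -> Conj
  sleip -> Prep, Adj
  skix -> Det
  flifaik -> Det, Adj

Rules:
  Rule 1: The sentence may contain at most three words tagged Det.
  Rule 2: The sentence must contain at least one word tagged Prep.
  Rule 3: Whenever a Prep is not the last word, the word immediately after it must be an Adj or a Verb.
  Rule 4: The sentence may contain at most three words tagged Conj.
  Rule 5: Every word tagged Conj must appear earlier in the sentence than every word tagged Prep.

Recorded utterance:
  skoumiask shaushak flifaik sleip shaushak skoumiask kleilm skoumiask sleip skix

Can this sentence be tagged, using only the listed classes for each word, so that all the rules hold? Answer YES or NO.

NO

Candidates per position — 1:skoumiask {Verb}; 2:shaushak {Conj,Det}; 3:flifaik {Det,Adj}; 4:sleip {Prep,Adj}; 5:shaushak {Conj,Det}; 6:skoumiask {Verb}; 7:kleilm {Adj,Det}; 8:skoumiask {Verb}; 9:sleip {Prep,Adj}; 10:skix {Det}.
Every candidate sequence violates at least one rule; no consistent tagging exists.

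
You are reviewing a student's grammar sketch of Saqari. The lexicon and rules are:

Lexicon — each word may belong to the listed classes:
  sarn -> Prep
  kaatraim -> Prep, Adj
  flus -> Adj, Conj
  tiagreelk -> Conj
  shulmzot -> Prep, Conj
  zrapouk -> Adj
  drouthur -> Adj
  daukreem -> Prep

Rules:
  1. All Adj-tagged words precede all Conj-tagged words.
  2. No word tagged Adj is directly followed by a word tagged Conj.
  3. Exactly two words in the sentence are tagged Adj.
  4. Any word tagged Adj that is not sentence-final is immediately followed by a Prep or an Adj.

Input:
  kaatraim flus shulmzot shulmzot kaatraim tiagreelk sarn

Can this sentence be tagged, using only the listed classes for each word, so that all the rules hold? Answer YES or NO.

YES

Candidates per position — 1:kaatraim {Prep,Adj}; 2:flus {Adj,Conj}; 3:shulmzot {Prep,Conj}; 4:shulmzot {Prep,Conj}; 5:kaatraim {Prep,Adj}; 6:tiagreelk {Conj}; 7:sarn {Prep}.
One satisfying assignment: Adj Adj Prep Conj Prep Conj Prep.
Check: rule 1 holds; rule 2 holds; rule 3 holds; rule 4 holds.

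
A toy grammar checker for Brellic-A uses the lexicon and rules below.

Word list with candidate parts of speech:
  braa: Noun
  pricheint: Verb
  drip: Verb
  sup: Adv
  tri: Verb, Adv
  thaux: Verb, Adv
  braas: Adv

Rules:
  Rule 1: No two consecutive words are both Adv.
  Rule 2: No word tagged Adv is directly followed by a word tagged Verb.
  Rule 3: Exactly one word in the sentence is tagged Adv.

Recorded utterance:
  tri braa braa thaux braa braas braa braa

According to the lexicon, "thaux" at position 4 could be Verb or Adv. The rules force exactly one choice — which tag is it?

Candidates per position — 1:tri {Verb,Adv}; 2:braa {Noun}; 3:braa {Noun}; 4:thaux {Verb,Adv}; 5:braa {Noun}; 6:braas {Adv}; 7:braa {Noun}; 8:braa {Noun}.
Position 1: Adv is ruled out by rule 3; that leaves Verb.
Position 4: Adv is ruled out by rule 3; that leaves Verb.
That leaves exactly one tagging: Verb Noun Noun Verb Noun Adv Noun Noun.
Verifying each rule — rule 1 ✓; rule 2 ✓; rule 3 ✓.

Verb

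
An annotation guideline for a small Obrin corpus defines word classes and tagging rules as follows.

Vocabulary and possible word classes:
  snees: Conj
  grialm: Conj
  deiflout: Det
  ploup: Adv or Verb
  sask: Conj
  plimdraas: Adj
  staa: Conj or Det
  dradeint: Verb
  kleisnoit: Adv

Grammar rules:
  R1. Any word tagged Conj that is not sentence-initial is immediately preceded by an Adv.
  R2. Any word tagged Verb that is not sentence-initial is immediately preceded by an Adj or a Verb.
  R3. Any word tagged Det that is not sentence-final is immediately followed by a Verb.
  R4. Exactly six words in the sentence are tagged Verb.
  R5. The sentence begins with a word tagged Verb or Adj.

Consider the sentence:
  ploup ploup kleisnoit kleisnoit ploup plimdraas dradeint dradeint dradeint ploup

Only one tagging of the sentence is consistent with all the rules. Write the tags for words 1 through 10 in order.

Verb Verb Adv Adv Adv Adj Verb Verb Verb Verb

Candidates per position — 1:ploup {Adv,Verb}; 2:ploup {Adv,Verb}; 3:kleisnoit {Adv}; 4:kleisnoit {Adv}; 5:ploup {Adv,Verb}; 6:plimdraas {Adj}; 7:dradeint {Verb}; 8:dradeint {Verb}; 9:dradeint {Verb}; 10:ploup {Adv,Verb}.
Position 1: Adv is ruled out by rule 5; that leaves Verb.
Position 5: Verb is ruled out by rule 2; that leaves Adv.
Position 10: Adv is ruled out by rule 4; that leaves Verb.
Position 2: Adv is ruled out by rule 4; that leaves Verb.
The unique satisfying tagging is: Verb Verb Adv Adv Adv Adj Verb Verb Verb Verb.
Checking: rule 1 holds; rule 2 holds; rule 3 holds; rule 4 holds; rule 5 holds.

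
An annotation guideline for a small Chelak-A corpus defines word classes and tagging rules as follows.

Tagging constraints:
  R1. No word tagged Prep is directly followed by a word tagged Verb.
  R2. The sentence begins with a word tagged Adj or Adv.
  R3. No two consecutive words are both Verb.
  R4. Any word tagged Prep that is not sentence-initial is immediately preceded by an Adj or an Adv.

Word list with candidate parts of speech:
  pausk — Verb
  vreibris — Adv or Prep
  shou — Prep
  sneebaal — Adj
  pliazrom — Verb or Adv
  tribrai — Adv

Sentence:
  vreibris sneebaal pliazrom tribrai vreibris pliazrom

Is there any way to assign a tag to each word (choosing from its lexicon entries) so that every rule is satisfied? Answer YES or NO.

Candidates per position — 1:vreibris {Adv,Prep}; 2:sneebaal {Adj}; 3:pliazrom {Verb,Adv}; 4:tribrai {Adv}; 5:vreibris {Adv,Prep}; 6:pliazrom {Verb,Adv}.
One satisfying assignment: Adv Adj Verb Adv Prep Adv.
Checking: rule 1 ✓; rule 2 ✓; rule 3 ✓; rule 4 ✓.

YES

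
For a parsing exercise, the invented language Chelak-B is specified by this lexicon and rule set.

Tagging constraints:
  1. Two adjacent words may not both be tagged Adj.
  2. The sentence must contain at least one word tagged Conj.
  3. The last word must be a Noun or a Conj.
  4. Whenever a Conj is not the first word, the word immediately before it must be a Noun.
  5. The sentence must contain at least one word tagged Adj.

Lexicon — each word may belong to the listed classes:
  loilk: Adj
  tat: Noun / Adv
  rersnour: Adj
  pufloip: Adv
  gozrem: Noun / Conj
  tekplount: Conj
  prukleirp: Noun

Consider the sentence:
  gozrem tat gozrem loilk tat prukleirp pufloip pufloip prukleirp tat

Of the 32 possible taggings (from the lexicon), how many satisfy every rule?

8

Candidates per position — 1:gozrem {Noun,Conj}; 2:tat {Noun,Adv}; 3:gozrem {Noun,Conj}; 4:loilk {Adj}; 5:tat {Noun,Adv}; 6:prukleirp {Noun}; 7:pufloip {Adv}; 8:pufloip {Adv}; 9:prukleirp {Noun}; 10:tat {Noun,Adv}.
There are 32 candidate sequences in total.
Checking each against the rules leaves 8 sequences.
Count = 8.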